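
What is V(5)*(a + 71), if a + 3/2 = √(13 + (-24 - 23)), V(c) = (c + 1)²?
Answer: 2502 + 36*I*√34 ≈ 2502.0 + 209.91*I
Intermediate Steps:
V(c) = (1 + c)²
a = -3/2 + I*√34 (a = -3/2 + √(13 + (-24 - 23)) = -3/2 + √(13 - 47) = -3/2 + √(-34) = -3/2 + I*√34 ≈ -1.5 + 5.831*I)
V(5)*(a + 71) = (1 + 5)²*((-3/2 + I*√34) + 71) = 6²*(139/2 + I*√34) = 36*(139/2 + I*√34) = 2502 + 36*I*√34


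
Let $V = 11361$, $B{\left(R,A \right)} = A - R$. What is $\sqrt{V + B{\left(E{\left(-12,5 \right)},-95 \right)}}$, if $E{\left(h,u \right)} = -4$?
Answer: $7 \sqrt{230} \approx 106.16$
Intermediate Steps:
$\sqrt{V + B{\left(E{\left(-12,5 \right)},-95 \right)}} = \sqrt{11361 - 91} = \sqrt{11270} = 7 \sqrt{230}$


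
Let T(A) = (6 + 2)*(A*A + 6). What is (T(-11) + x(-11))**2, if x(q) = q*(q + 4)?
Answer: 1194649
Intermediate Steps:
x(q) = q*(4 + q)
T(A) = 48 + 8*A**2 (T(A) = 8*(A**2 + 6) = 8*(6 + A**2) = 48 + 8*A**2)
(T(-11) + x(-11))**2 = ((48 + 8*(-11)**2) - 11*(4 - 11))**2 = ((48 + 8*121) - 11*(-7))**2 = ((48 + 968) + 77)**2 = (1016 + 77)**2 = 1093**2 = 1194649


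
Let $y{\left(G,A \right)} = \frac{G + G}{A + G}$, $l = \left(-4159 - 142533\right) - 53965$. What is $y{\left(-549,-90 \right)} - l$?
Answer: $\frac{14246769}{71} \approx 2.0066 \cdot 10^{5}$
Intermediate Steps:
$l = -200657$ ($l = -146692 - 53965 = -200657$)
$y{\left(G,A \right)} = \frac{2 G}{A + G}$
$y{\left(-549,-90 \right)} - l = 2 \left(-549\right) \frac{1}{-90 - 549} - -200657 = 2 \left(-549\right) \frac{1}{-639} + 200657 = 2 \left(-549\right) \left(- \frac{1}{639}\right) + 200657 = \frac{122}{71} + 200657 = \frac{14246769}{71}$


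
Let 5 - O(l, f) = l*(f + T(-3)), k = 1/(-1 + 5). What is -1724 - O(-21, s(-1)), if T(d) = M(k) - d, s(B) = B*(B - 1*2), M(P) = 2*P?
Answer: -3731/2 ≈ -1865.5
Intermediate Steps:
k = ¼ (k = 1/4 = ¼ ≈ 0.25000)
s(B) = B*(-2 + B) (s(B) = B*(B - 2) = B*(-2 + B))
T(d) = ½ - d (T(d) = 2*(¼) - d = ½ - d)
O(l, f) = 5 - l*(7/2 + f) (O(l, f) = 5 - l*(f + (½ - 1*(-3))) = 5 - l*(f + (½ + 3)) = 5 - l*(f + 7/2) = 5 - l*(7/2 + f))
-1724 - O(-21, s(-1)) = -1724 - (5 - 7/2*(-21) - 1*(-(-2 - 1))*(-21)) = -1724 - (5 + 147/2 - 1*(-1*(-3))*(-21)) = -1724 - (5 + 147/2 - 1*3*(-21)) = -1724 - (5 + 147/2 + 63) = -1724 - 1*283/2 = -1724 - 283/2 = -3731/2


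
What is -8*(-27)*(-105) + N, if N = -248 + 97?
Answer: -22831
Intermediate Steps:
N = -151
-8*(-27)*(-105) + N = -8*(-27)*(-105) - 151 = 216*(-105) - 151 = -22680 - 151 = -22831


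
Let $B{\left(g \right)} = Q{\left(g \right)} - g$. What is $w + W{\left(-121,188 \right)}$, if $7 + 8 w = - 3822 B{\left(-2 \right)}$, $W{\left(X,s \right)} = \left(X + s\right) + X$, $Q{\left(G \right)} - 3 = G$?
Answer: $- \frac{11905}{8} \approx -1488.1$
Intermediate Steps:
$Q{\left(G \right)} = 3 + G$
$W{\left(X,s \right)} = s + 2 X$
$B{\left(g \right)} = 3$ ($B{\left(g \right)} = \left(3 + g\right) - g = 3$)
$w = - \frac{11473}{8}$ ($w = - \frac{7}{8} + \frac{\left(-3822\right) 3}{8} = - \frac{7}{8} + \frac{1}{8} \left(-11466\right) = - \frac{7}{8} - \frac{5733}{4} = - \frac{11473}{8} \approx -1434.1$)
$w + W{\left(-121,188 \right)} = - \frac{11473}{8} + \left(188 + 2 \left(-121\right)\right) = - \frac{11473}{8} + \left(188 - 242\right) = - \frac{11473}{8} - 54 = - \frac{11905}{8}$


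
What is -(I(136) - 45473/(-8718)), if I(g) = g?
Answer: -1231121/8718 ≈ -141.22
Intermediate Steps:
-(I(136) - 45473/(-8718)) = -(136 - 45473/(-8718)) = -(136 - 45473*(-1/8718)) = -(136 + 45473/8718) = -1*1231121/8718 = -1231121/8718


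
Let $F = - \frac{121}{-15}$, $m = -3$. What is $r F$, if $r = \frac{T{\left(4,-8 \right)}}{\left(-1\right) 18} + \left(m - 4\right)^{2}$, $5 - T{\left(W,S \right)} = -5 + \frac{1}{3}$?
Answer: $\frac{316657}{810} \approx 390.93$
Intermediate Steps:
$T{\left(W,S \right)} = \frac{29}{3}$ ($T{\left(W,S \right)} = 5 - \left(-5 + \frac{1}{3}\right) = 5 - - \frac{14}{3} = 5 + \frac{14}{3} = \frac{29}{3}$)
$F = \frac{121}{15}$ ($F = \left(-121\right) \left(- \frac{1}{15}\right) = \frac{121}{15} \approx 8.0667$)
$r = \frac{2617}{54}$ ($r = \frac{29}{3 \left(\left(-1\right) 18\right)} + \left(-3 - 4\right)^{2} = \frac{29}{3 \left(-18\right)} + \left(-7\right)^{2} = \frac{29}{3} \left(- \frac{1}{18}\right) + 49 = - \frac{29}{54} + 49 = \frac{2617}{54} \approx 48.463$)
$r F = \frac{2617}{54} \cdot \frac{121}{15} = \frac{316657}{810}$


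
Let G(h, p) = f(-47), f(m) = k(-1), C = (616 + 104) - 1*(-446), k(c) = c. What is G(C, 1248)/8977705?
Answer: -1/8977705 ≈ -1.1139e-7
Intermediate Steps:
C = 1166 (C = 720 + 446 = 1166)
f(m) = -1
G(h, p) = -1
G(C, 1248)/8977705 = -1/8977705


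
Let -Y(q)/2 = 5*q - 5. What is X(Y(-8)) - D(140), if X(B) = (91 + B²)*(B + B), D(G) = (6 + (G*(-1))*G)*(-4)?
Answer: 1396004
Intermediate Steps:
Y(q) = 10 - 10*q (Y(q) = -2*(5*q - 5) = -2*(-5 + 5*q) = 10 - 10*q)
D(G) = -24 + 4*G² (D(G) = (6 + (-G)*G)*(-4) = (6 - G²)*(-4) = -24 + 4*G²)
X(B) = 2*B*(91 + B²) (X(B) = (91 + B²)*(2*B) = 2*B*(91 + B²))
X(Y(-8)) - D(140) = 2*(10 - 10*(-8))*(91 + (10 - 10*(-8))²) - (-24 + 4*140²) = 2*(10 + 80)*(91 + (10 + 80)²) - (-24 + 4*19600) = 2*90*(91 + 90²) - (-24 + 78400) = 2*90*(91 + 8100) - 1*78376 = 2*90*8191 - 78376 = 1474380 - 78376 = 1396004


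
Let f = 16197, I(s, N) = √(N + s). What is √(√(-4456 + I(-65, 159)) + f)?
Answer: √(16197 + I*√(4456 - √94)) ≈ 127.27 + 0.262*I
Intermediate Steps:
√(√(-4456 + I(-65, 159)) + f) = √(√(-4456 + √(159 - 65)) + 16197) = √(√(-4456 + √94) + 16197) = √(16197 + √(-4456 + √94))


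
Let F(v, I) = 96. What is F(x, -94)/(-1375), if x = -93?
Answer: -96/1375 ≈ -0.069818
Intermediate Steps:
F(x, -94)/(-1375) = 96/(-1375) = 96*(-1/1375) = -96/1375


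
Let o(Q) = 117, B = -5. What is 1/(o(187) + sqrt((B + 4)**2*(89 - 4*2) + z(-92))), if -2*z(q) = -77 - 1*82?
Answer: 78/9019 - sqrt(642)/27057 ≈ 0.0077120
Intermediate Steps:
z(q) = 159/2 (z(q) = -(-77 - 1*82)/2 = -(-77 - 82)/2 = -1/2*(-159) = 159/2)
1/(o(187) + sqrt((B + 4)**2*(89 - 4*2) + z(-92))) = 1/(117 + sqrt((-5 + 4)**2*(89 - 4*2) + 159/2)) = 1/(117 + sqrt((-1)**2*(89 - 8) + 159/2)) = 1/(117 + sqrt(1*81 + 159/2)) = 1/(117 + sqrt(81 + 159/2)) = 1/(117 + sqrt(321/2)) = 1/(117 + sqrt(642)/2)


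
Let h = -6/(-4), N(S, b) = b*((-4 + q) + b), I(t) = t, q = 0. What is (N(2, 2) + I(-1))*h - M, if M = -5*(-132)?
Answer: -1335/2 ≈ -667.50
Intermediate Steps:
N(S, b) = b*(-4 + b) (N(S, b) = b*((-4 + 0) + b) = b*(-4 + b))
h = 3/2 (h = -6*(-1/4) = 3/2 ≈ 1.5000)
M = 660
(N(2, 2) + I(-1))*h - M = (2*(-4 + 2) - 1)*(3/2) - 1*660 = (2*(-2) - 1)*(3/2) - 660 = (-4 - 1)*(3/2) - 660 = -5*3/2 - 660 = -15/2 - 660 = -1335/2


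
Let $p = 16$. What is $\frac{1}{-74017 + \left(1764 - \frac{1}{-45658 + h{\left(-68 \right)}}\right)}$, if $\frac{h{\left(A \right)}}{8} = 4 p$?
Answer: $- \frac{45146}{3261933937} \approx -1.384 \cdot 10^{-5}$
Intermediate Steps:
$h{\left(A \right)} = 512$ ($h{\left(A \right)} = 8 \cdot 4 \cdot 16 = 8 \cdot 64 = 512$)
$\frac{1}{-74017 + \left(1764 - \frac{1}{-45658 + h{\left(-68 \right)}}\right)} = \frac{1}{-74017 + \left(1764 - \frac{1}{-45658 + 512}\right)} = \frac{1}{-74017 + \left(1764 - \frac{1}{-45146}\right)} = \frac{1}{-74017 + \left(1764 - - \frac{1}{45146}\right)} = \frac{1}{-74017 + \left(1764 + \frac{1}{45146}\right)} = \frac{1}{-74017 + \frac{79637545}{45146}} = \frac{1}{- \frac{3261933937}{45146}} = - \frac{45146}{3261933937}$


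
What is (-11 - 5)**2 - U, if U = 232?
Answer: 24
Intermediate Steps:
(-11 - 5)**2 - U = (-11 - 5)**2 - 1*232 = (-16)**2 - 232 = 256 - 232 = 24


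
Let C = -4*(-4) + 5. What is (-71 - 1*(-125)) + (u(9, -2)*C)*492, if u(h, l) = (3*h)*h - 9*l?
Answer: 2696706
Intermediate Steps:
C = 21 (C = 16 + 5 = 21)
u(h, l) = -9*l + 3*h² (u(h, l) = 3*h² - 9*l = -9*l + 3*h²)
(-71 - 1*(-125)) + (u(9, -2)*C)*492 = (-71 - 1*(-125)) + ((-9*(-2) + 3*9²)*21)*492 = (-71 + 125) + ((18 + 3*81)*21)*492 = 54 + ((18 + 243)*21)*492 = 54 + (261*21)*492 = 54 + 5481*492 = 54 + 2696652 = 2696706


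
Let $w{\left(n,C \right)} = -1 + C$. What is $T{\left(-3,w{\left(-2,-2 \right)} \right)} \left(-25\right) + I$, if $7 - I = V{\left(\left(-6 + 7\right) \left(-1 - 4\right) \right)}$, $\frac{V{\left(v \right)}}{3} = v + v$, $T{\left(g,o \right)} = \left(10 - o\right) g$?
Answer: $1012$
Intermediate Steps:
$T{\left(g,o \right)} = g \left(10 - o\right)$
$V{\left(v \right)} = 6 v$ ($V{\left(v \right)} = 3 \left(v + v\right) = 3 \cdot 2 v = 6 v$)
$I = 37$ ($I = 7 - 6 \left(-6 + 7\right) \left(-1 - 4\right) = 7 - 6 \cdot 1 \left(-5\right) = 7 - 6 \left(-5\right) = 7 - -30 = 7 + 30 = 37$)
$T{\left(-3,w{\left(-2,-2 \right)} \right)} \left(-25\right) + I = - 3 \left(10 - \left(-1 - 2\right)\right) \left(-25\right) + 37 = - 3 \left(10 - -3\right) \left(-25\right) + 37 = - 3 \left(10 + 3\right) \left(-25\right) + 37 = \left(-3\right) 13 \left(-25\right) + 37 = \left(-39\right) \left(-25\right) + 37 = 975 + 37 = 1012$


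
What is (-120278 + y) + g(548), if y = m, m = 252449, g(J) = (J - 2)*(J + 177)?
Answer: 528021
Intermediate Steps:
g(J) = (-2 + J)*(177 + J)
y = 252449
(-120278 + y) + g(548) = (-120278 + 252449) + (-354 + 548² + 175*548) = 132171 + (-354 + 300304 + 95900) = 132171 + 395850 = 528021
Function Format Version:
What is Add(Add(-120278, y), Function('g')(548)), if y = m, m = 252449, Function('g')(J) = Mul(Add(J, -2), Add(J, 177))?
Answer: 528021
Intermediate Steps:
Function('g')(J) = Mul(Add(-2, J), Add(177, J))
y = 252449
Add(Add(-120278, y), Function('g')(548)) = Add(Add(-120278, 252449), Add(-354, Pow(548, 2), Mul(175, 548))) = Add(132171, Add(-354, 300304, 95900)) = Add(132171, 395850) = 528021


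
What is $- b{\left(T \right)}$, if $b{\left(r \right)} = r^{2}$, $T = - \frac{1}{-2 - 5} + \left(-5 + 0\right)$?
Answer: $- \frac{1156}{49} \approx -23.592$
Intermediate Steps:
$T = - \frac{34}{7}$ ($T = - \frac{1}{-7} - 5 = \left(-1\right) \left(- \frac{1}{7}\right) - 5 = \frac{1}{7} - 5 = - \frac{34}{7} \approx -4.8571$)
$- b{\left(T \right)} = - \left(- \frac{34}{7}\right)^{2} = \left(-1\right) \frac{1156}{49} = - \frac{1156}{49}$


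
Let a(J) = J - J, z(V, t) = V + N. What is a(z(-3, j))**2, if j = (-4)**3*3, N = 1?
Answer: 0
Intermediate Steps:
j = -192 (j = -64*3 = -192)
z(V, t) = 1 + V (z(V, t) = V + 1 = 1 + V)
a(J) = 0
a(z(-3, j))**2 = 0**2 = 0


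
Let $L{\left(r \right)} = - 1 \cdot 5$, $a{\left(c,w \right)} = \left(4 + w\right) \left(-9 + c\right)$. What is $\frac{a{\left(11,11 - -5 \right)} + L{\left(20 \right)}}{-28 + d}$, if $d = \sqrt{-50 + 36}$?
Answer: $- \frac{70}{57} - \frac{5 i \sqrt{14}}{114} \approx -1.2281 - 0.16411 i$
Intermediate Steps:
$a{\left(c,w \right)} = \left(-9 + c\right) \left(4 + w\right)$
$L{\left(r \right)} = -5$ ($L{\left(r \right)} = \left(-1\right) 5 = -5$)
$d = i \sqrt{14}$ ($d = \sqrt{-14} = i \sqrt{14} \approx 3.7417 i$)
$\frac{a{\left(11,11 - -5 \right)} + L{\left(20 \right)}}{-28 + d} = \frac{\left(-36 - 9 \left(11 - -5\right) + 4 \cdot 11 + 11 \left(11 - -5\right)\right) - 5}{-28 + i \sqrt{14}} = \frac{\left(-36 - 9 \left(11 + 5\right) + 44 + 11 \left(11 + 5\right)\right) - 5}{-28 + i \sqrt{14}} = \frac{\left(-36 - 144 + 44 + 11 \cdot 16\right) - 5}{-28 + i \sqrt{14}} = \frac{\left(-36 - 144 + 44 + 176\right) - 5}{-28 + i \sqrt{14}} = \frac{40 - 5}{-28 + i \sqrt{14}} = \frac{35}{-28 + i \sqrt{14}}$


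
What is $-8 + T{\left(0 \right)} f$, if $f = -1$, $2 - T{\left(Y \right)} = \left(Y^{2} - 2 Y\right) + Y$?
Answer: $-10$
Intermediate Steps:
$T{\left(Y \right)} = 2 + Y - Y^{2}$ ($T{\left(Y \right)} = 2 - \left(\left(Y^{2} - 2 Y\right) + Y\right) = 2 - \left(Y^{2} - Y\right) = 2 + Y - Y^{2}$)
$-8 + T{\left(0 \right)} f = -8 + \left(2 + 0 - 0^{2}\right) \left(-1\right) = -8 + \left(2 + 0 - 0\right) \left(-1\right) = -8 + \left(2 + 0 + 0\right) \left(-1\right) = -8 + 2 \left(-1\right) = -8 - 2 = -10$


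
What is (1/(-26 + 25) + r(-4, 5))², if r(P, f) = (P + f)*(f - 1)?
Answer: 9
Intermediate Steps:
r(P, f) = (-1 + f)*(P + f) (r(P, f) = (P + f)*(-1 + f) = (-1 + f)*(P + f))
(1/(-26 + 25) + r(-4, 5))² = (1/(-26 + 25) + (5² - 1*(-4) - 1*5 - 4*5))² = (1/(-1) + (25 + 4 - 5 - 20))² = (-1 + 4)² = 3² = 9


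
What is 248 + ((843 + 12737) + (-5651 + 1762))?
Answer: 9939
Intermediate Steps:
248 + ((843 + 12737) + (-5651 + 1762)) = 248 + (13580 - 3889) = 248 + 9691 = 9939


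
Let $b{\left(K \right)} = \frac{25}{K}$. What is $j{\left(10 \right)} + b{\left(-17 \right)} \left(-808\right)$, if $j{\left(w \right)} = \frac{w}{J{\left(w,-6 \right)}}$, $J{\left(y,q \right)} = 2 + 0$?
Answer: $\frac{20285}{17} \approx 1193.2$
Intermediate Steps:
$J{\left(y,q \right)} = 2$
$j{\left(w \right)} = \frac{w}{2}$
$j{\left(10 \right)} + b{\left(-17 \right)} \left(-808\right) = \frac{1}{2} \cdot 10 + \frac{25}{-17} \left(-808\right) = 5 + 25 \left(- \frac{1}{17}\right) \left(-808\right) = 5 - - \frac{20200}{17} = 5 + \frac{20200}{17} = \frac{20285}{17}$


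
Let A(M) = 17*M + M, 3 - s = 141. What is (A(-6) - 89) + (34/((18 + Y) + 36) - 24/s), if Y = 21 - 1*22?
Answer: -239149/1219 ≈ -196.18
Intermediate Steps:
s = -138 (s = 3 - 1*141 = 3 - 141 = -138)
A(M) = 18*M
Y = -1 (Y = 21 - 22 = -1)
(A(-6) - 89) + (34/((18 + Y) + 36) - 24/s) = (18*(-6) - 89) + (34/((18 - 1) + 36) - 24/(-138)) = (-108 - 89) + (34/(17 + 36) - 24*(-1/138)) = -197 + (34/53 + 4/23) = -197 + 994/1219 = -239149/1219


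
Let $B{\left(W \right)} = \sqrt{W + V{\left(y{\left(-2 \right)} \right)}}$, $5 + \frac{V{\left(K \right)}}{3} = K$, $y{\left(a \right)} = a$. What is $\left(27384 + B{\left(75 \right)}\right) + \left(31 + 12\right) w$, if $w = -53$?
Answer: $25105 + 3 \sqrt{6} \approx 25112.0$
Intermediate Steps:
$V{\left(K \right)} = -15 + 3 K$
$B{\left(W \right)} = \sqrt{-21 + W}$ ($B{\left(W \right)} = \sqrt{W + \left(-15 + 3 \left(-2\right)\right)} = \sqrt{W - 21} = \sqrt{-21 + W}$)
$\left(27384 + B{\left(75 \right)}\right) + \left(31 + 12\right) w = \left(27384 + \sqrt{-21 + 75}\right) + \left(31 + 12\right) \left(-53\right) = \left(27384 + \sqrt{54}\right) + 43 \left(-53\right) = \left(27384 + 3 \sqrt{6}\right) - 2279 = 25105 + 3 \sqrt{6}$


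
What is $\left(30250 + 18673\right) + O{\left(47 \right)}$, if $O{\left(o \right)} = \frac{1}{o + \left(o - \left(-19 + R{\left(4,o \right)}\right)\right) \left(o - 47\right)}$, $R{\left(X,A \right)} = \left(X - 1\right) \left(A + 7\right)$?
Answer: $\frac{2299382}{47} \approx 48923.0$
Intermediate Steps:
$R{\left(X,A \right)} = \left(-1 + X\right) \left(7 + A\right)$
$O{\left(o \right)} = \frac{1}{o + \left(-47 + o\right) \left(-2 - 2 o\right)}$ ($O{\left(o \right)} = \frac{1}{o + \left(o - \left(-26 + 28 - o + o 4\right)\right) \left(o - 47\right)} = \frac{1}{o + \left(o - \left(2 + 3 o\right)\right) \left(-47 + o\right)} = \frac{1}{o + \left(-2 - 2 o\right) \left(-47 + o\right)} = \frac{1}{o + \left(-47 + o\right) \left(-2 - 2 o\right)}$)
$\left(30250 + 18673\right) + O{\left(47 \right)} = \left(30250 + 18673\right) + \frac{1}{94 - 2 \cdot 47^{2} + 93 \cdot 47} = 48923 + \frac{1}{94 - 4418 + 4371} = 48923 + \frac{1}{47} = \frac{2299382}{47}$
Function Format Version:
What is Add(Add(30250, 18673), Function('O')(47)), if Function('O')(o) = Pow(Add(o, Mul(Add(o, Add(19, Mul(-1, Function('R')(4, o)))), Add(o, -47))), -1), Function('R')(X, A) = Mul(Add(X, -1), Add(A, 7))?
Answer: Rational(2299382, 47) ≈ 48923.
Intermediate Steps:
Function('R')(X, A) = Mul(Add(-1, X), Add(7, A))
Function('O')(o) = Pow(Add(o, Mul(Add(-47, o), Add(-2, Mul(-2, o)))), -1) (Function('O')(o) = Pow(Add(o, Mul(Add(o, Add(19, Mul(-1, Add(-7, Mul(-1, o), Mul(7, 4), Mul(o, 4))))), Add(o, -47))), -1) = Pow(Add(o, Mul(Add(o, Add(19, Mul(-1, Add(-7, Mul(-1, o), 28, Mul(4, o))))), Add(-47, o))), -1) = Pow(Add(o, Mul(Add(o, Add(19, Mul(-1, Add(21, Mul(3, o))))), Add(-47, o))), -1) = Pow(Add(o, Mul(Add(o, Add(19, Add(-21, Mul(-3, o)))), Add(-47, o))), -1) = Pow(Add(o, Mul(Add(o, Add(-2, Mul(-3, o))), Add(-47, o))), -1) = Pow(Add(o, Mul(Add(-2, Mul(-2, o)), Add(-47, o))), -1) = Pow(Add(o, Mul(Add(-47, o), Add(-2, Mul(-2, o)))), -1))
Add(Add(30250, 18673), Function('O')(47)) = Add(Add(30250, 18673), Pow(Add(94, Mul(-2, Pow(47, 2)), Mul(93, 47)), -1)) = Add(48923, Pow(Add(94, Mul(-2, 2209), 4371), -1)) = Add(48923, Pow(Add(94, -4418, 4371), -1)) = Add(48923, Pow(47, -1)) = Add(48923, Rational(1, 47)) = Rational(2299382, 47)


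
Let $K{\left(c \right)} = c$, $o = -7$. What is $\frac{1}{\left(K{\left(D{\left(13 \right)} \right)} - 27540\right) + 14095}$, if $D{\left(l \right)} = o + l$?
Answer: $- \frac{1}{13439} \approx -7.441 \cdot 10^{-5}$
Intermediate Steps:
$D{\left(l \right)} = -7 + l$
$\frac{1}{\left(K{\left(D{\left(13 \right)} \right)} - 27540\right) + 14095} = \frac{1}{\left(\left(-7 + 13\right) - 27540\right) + 14095} = \frac{1}{\left(6 - 27540\right) + 14095} = \frac{1}{-27534 + 14095} = \frac{1}{-13439} = - \frac{1}{13439}$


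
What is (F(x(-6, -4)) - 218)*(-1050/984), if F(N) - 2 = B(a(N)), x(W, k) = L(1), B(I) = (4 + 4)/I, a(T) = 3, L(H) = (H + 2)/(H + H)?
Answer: 28000/123 ≈ 227.64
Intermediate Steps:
L(H) = (2 + H)/(2*H) (L(H) = (2 + H)/((2*H)) = (2 + H)*(1/(2*H)) = (2 + H)/(2*H))
B(I) = 8/I
x(W, k) = 3/2 (x(W, k) = (½)*(2 + 1)/1 = (½)*1*3 = 3/2)
F(N) = 14/3 (F(N) = 2 + 8/3 = 14/3)
(F(x(-6, -4)) - 218)*(-1050/984) = (14/3 - 218)*(-1050/984) = -(-224000)/984 = -640/3*(-175/164) = 28000/123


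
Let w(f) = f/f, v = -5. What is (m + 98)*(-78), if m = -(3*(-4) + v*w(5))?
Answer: -8970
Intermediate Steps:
w(f) = 1
m = 17 (m = -(3*(-4) - 5*1) = -(-12 - 5) = -1*(-17) = 17)
(m + 98)*(-78) = (17 + 98)*(-78) = 115*(-78) = -8970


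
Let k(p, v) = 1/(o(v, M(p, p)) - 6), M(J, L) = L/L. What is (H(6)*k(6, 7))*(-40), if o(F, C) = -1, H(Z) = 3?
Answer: 120/7 ≈ 17.143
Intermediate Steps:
M(J, L) = 1
k(p, v) = -⅐ (k(p, v) = 1/(-1 - 6) = 1/(-7) = -⅐)
(H(6)*k(6, 7))*(-40) = (3*(-⅐))*(-40) = -3/7*(-40) = 120/7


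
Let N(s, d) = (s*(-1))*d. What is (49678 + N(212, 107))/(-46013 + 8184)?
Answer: -2454/3439 ≈ -0.71358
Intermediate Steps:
N(s, d) = -d*s (N(s, d) = (-s)*d = -d*s)
(49678 + N(212, 107))/(-46013 + 8184) = (49678 - 1*107*212)/(-46013 + 8184) = (49678 - 22684)/(-37829) = 26994*(-1/37829) = -2454/3439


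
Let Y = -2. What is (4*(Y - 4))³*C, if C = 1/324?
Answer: -128/3 ≈ -42.667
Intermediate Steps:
C = 1/324 ≈ 0.0030864
(4*(Y - 4))³*C = (4*(-2 - 4))³*(1/324) = (4*(-6))³*(1/324) = (-24)³*(1/324) = -13824*1/324 = -128/3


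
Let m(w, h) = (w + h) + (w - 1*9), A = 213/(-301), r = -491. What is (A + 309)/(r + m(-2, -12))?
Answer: -7733/12943 ≈ -0.59747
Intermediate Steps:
A = -213/301 (A = 213*(-1/301) = -213/301 ≈ -0.70764)
m(w, h) = -9 + h + 2*w (m(w, h) = (h + w) + (w - 9) = (h + w) + (-9 + w) = -9 + h + 2*w)
(A + 309)/(r + m(-2, -12)) = (-213/301 + 309)/(-491 + (-9 - 12 + 2*(-2))) = 92796/(301*(-491 + (-9 - 12 - 4))) = 92796/(301*(-491 - 25)) = (92796/301)/(-516) = (92796/301)*(-1/516) = -7733/12943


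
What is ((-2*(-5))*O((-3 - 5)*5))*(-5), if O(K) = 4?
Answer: -200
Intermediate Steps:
((-2*(-5))*O((-3 - 5)*5))*(-5) = (-2*(-5)*4)*(-5) = (10*4)*(-5) = 40*(-5) = -200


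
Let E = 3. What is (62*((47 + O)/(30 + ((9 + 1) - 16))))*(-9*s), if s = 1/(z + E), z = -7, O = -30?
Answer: 1581/16 ≈ 98.813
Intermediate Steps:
s = -¼ (s = 1/(-7 + 3) = 1/(-4) = -¼ ≈ -0.25000)
(62*((47 + O)/(30 + ((9 + 1) - 16))))*(-9*s) = (62*((47 - 30)/(30 + ((9 + 1) - 16))))*(-9*(-¼)) = (62*(17/(30 + (10 - 16))))*(9/4) = (62*(17/(30 - 6)))*(9/4) = (62*(17/24))*(9/4) = (527/12)*(9/4) = 1581/16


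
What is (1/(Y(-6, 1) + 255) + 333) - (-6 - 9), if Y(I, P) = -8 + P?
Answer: 86305/248 ≈ 348.00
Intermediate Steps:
(1/(Y(-6, 1) + 255) + 333) - (-6 - 9) = (1/((-8 + 1) + 255) + 333) - (-6 - 9) = (1/(-7 + 255) + 333) - 1*(-15) = (1/248 + 333) + 15 = 82585/248 + 15 = 86305/248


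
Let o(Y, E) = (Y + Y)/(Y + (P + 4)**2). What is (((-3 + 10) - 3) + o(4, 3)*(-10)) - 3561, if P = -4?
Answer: -3577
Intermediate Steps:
o(Y, E) = 2 (o(Y, E) = (Y + Y)/(Y + (-4 + 4)**2) = (2*Y)/(Y + 0**2) = (2*Y)/(Y + 0) = (2*Y)/Y = 2)
(((-3 + 10) - 3) + o(4, 3)*(-10)) - 3561 = (((-3 + 10) - 3) + 2*(-10)) - 3561 = ((7 - 3) - 20) - 3561 = (4 - 20) - 3561 = -16 - 3561 = -3577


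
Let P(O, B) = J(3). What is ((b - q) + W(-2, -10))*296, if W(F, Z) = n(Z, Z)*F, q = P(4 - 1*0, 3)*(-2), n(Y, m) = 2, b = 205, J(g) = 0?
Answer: 59496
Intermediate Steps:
P(O, B) = 0
q = 0 (q = 0*(-2) = 0)
W(F, Z) = 2*F
((b - q) + W(-2, -10))*296 = ((205 - 1*0) + 2*(-2))*296 = ((205 + 0) - 4)*296 = (205 - 4)*296 = 201*296 = 59496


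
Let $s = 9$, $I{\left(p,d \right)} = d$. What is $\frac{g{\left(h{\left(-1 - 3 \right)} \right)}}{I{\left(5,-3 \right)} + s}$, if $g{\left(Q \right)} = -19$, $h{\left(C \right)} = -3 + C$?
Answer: $- \frac{19}{6} \approx -3.1667$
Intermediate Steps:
$\frac{g{\left(h{\left(-1 - 3 \right)} \right)}}{I{\left(5,-3 \right)} + s} = - \frac{19}{-3 + 9} = - \frac{19}{6}$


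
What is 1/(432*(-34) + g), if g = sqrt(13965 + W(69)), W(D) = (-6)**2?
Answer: -4896/71907781 - sqrt(14001)/215723343 ≈ -6.8636e-5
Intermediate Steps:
W(D) = 36
g = sqrt(14001) (g = sqrt(13965 + 36) = sqrt(14001) ≈ 118.33)
1/(432*(-34) + g) = 1/(432*(-34) + sqrt(14001)) = 1/(-14688 + sqrt(14001))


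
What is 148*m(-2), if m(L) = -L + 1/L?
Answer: 222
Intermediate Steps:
m(L) = 1/L - L
148*m(-2) = 148*(1/(-2) - 1*(-2)) = 148*(-1/2 + 2) = 148*(3/2) = 222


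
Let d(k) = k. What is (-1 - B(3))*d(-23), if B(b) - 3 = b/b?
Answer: 115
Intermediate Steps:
B(b) = 4 (B(b) = 3 + b/b = 3 + 1 = 4)
(-1 - B(3))*d(-23) = (-1 - 1*4)*(-23) = (-1 - 4)*(-23) = -5*(-23) = 115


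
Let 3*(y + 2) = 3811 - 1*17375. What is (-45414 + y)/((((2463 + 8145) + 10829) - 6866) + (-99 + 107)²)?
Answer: -149812/43905 ≈ -3.4122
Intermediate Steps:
y = -13570/3 (y = -2 + (3811 - 1*17375)/3 = -2 + (3811 - 17375)/3 = -2 + (⅓)*(-13564) = -2 - 13564/3 = -13570/3 ≈ -4523.3)
(-45414 + y)/((((2463 + 8145) + 10829) - 6866) + (-99 + 107)²) = (-45414 - 13570/3)/((((2463 + 8145) + 10829) - 6866) + (-99 + 107)²) = -149812/(3*(((10608 + 10829) - 6866) + 8²)) = -149812/(3*((21437 - 6866) + 64)) = -149812/(3*(14571 + 64)) = -149812/3/14635 = -149812/3*1/14635 = -149812/43905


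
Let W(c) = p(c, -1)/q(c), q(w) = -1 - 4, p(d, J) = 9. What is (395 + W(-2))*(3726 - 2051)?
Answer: 658610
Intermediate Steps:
q(w) = -5
W(c) = -9/5 (W(c) = 9/(-5) = 9*(-⅕) = -9/5)
(395 + W(-2))*(3726 - 2051) = (395 - 9/5)*(3726 - 2051) = (1966/5)*1675 = 658610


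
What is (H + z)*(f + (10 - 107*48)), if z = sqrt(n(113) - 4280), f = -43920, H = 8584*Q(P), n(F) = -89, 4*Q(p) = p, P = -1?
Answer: 105252716 - 49046*I*sqrt(4369) ≈ 1.0525e+8 - 3.2419e+6*I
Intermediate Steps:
Q(p) = p/4
H = -2146 (H = 8584*((1/4)*(-1)) = 8584*(-1/4) = -2146)
z = I*sqrt(4369) (z = sqrt(-89 - 4280) = sqrt(-4369) = I*sqrt(4369) ≈ 66.098*I)
(H + z)*(f + (10 - 107*48)) = (-2146 + I*sqrt(4369))*(-43920 + (10 - 107*48)) = (-2146 + I*sqrt(4369))*(-43920 + (10 - 5136)) = (-2146 + I*sqrt(4369))*(-43920 - 5126) = (-2146 + I*sqrt(4369))*(-49046) = 105252716 - 49046*I*sqrt(4369)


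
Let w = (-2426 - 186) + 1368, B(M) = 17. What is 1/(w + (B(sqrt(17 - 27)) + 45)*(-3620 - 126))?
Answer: -1/233496 ≈ -4.2827e-6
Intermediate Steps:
w = -1244 (w = -2612 + 1368 = -1244)
1/(w + (B(sqrt(17 - 27)) + 45)*(-3620 - 126)) = 1/(-1244 + (17 + 45)*(-3620 - 126)) = 1/(-1244 + 62*(-3746)) = 1/(-1244 - 232252) = 1/(-233496) = -1/233496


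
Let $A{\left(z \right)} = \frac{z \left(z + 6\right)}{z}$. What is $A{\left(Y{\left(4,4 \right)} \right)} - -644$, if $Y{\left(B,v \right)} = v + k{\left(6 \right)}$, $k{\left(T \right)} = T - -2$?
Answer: $662$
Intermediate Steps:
$k{\left(T \right)} = 2 + T$ ($k{\left(T \right)} = T + 2 = 2 + T$)
$Y{\left(B,v \right)} = 8 + v$ ($Y{\left(B,v \right)} = v + \left(2 + 6\right) = v + 8 = 8 + v$)
$A{\left(z \right)} = 6 + z$ ($A{\left(z \right)} = \frac{z \left(6 + z\right)}{z} = 6 + z$)
$A{\left(Y{\left(4,4 \right)} \right)} - -644 = \left(6 + \left(8 + 4\right)\right) - -644 = \left(6 + 12\right) + 644 = 18 + 644 = 662$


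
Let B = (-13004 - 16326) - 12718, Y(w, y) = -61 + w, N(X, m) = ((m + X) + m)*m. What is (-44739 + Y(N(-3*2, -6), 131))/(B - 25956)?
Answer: 11173/17001 ≈ 0.65720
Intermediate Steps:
N(X, m) = m*(X + 2*m) (N(X, m) = ((X + m) + m)*m = (X + 2*m)*m = m*(X + 2*m))
B = -42048 (B = -29330 - 12718 = -42048)
(-44739 + Y(N(-3*2, -6), 131))/(B - 25956) = (-44739 + (-61 - 6*(-3*2 + 2*(-6))))/(-42048 - 25956) = (-44739 + (-61 - 6*(-6 - 12)))/(-68004) = (-44739 + (-61 - 6*(-18)))*(-1/68004) = (-44739 + (-61 + 108))*(-1/68004) = (-44739 + 47)*(-1/68004) = -44692*(-1/68004) = 11173/17001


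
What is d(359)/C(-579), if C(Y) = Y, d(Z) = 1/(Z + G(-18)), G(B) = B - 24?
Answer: -1/183543 ≈ -5.4483e-6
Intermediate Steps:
G(B) = -24 + B
d(Z) = 1/(-42 + Z) (d(Z) = 1/(Z + (-24 - 18)) = 1/(Z - 42) = 1/(-42 + Z))
d(359)/C(-579) = 1/((-42 + 359)*(-579)) = -1/579/317 = (1/317)*(-1/579) = -1/183543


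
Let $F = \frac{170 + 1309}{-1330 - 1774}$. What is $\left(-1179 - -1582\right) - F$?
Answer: $\frac{1252391}{3104} \approx 403.48$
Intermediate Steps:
$F = - \frac{1479}{3104}$ ($F = \frac{1479}{-3104} = 1479 \left(- \frac{1}{3104}\right) = - \frac{1479}{3104} \approx -0.47648$)
$\left(-1179 - -1582\right) - F = \left(-1179 - -1582\right) - - \frac{1479}{3104} = \left(-1179 + 1582\right) + \frac{1479}{3104} = 403 + \frac{1479}{3104} = \frac{1252391}{3104}$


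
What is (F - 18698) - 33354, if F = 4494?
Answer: -47558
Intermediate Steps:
(F - 18698) - 33354 = (4494 - 18698) - 33354 = -14204 - 33354 = -47558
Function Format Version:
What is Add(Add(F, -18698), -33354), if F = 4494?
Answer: -47558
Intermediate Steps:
Add(Add(F, -18698), -33354) = Add(Add(4494, -18698), -33354) = Add(-14204, -33354) = -47558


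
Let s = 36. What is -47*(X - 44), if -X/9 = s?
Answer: 17296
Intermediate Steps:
X = -324 (X = -9*36 = -324)
-47*(X - 44) = -47*(-324 - 44) = -47*(-368) = 17296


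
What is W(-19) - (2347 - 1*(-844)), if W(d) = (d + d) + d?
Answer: -3248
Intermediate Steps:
W(d) = 3*d (W(d) = 2*d + d = 3*d)
W(-19) - (2347 - 1*(-844)) = 3*(-19) - (2347 - 1*(-844)) = -57 - (2347 + 844) = -57 - 1*3191 = -57 - 3191 = -3248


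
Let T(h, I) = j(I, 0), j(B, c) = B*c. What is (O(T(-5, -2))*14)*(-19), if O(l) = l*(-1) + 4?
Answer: -1064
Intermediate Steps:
T(h, I) = 0 (T(h, I) = I*0 = 0)
O(l) = 4 - l (O(l) = -l + 4 = 4 - l)
(O(T(-5, -2))*14)*(-19) = ((4 - 1*0)*14)*(-19) = ((4 + 0)*14)*(-19) = (4*14)*(-19) = 56*(-19) = -1064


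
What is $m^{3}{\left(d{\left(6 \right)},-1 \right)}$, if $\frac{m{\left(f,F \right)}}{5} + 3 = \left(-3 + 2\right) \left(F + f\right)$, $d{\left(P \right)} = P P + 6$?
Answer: $-10648000$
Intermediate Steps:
$d{\left(P \right)} = 6 + P^{2}$ ($d{\left(P \right)} = P^{2} + 6 = 6 + P^{2}$)
$m{\left(f,F \right)} = -15 - 5 F - 5 f$ ($m{\left(f,F \right)} = -15 + 5 \left(-3 + 2\right) \left(F + f\right) = -15 + 5 \left(- (F + f)\right) = -15 + 5 \left(- F - f\right) = -15 - \left(5 F + 5 f\right) = -15 - 5 F - 5 f$)
$m^{3}{\left(d{\left(6 \right)},-1 \right)} = \left(-15 - -5 - 5 \left(6 + 6^{2}\right)\right)^{3} = \left(-15 + 5 - 5 \left(6 + 36\right)\right)^{3} = \left(-15 + 5 - 210\right)^{3} = \left(-220\right)^{3} = -10648000$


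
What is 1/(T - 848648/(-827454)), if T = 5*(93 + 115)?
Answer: 413727/430700404 ≈ 0.00096059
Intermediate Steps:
T = 1040 (T = 5*208 = 1040)
1/(T - 848648/(-827454)) = 1/(1040 - 848648/(-827454)) = 1/(1040 - 848648*(-1/827454)) = 1/(1040 + 424324/413727) = 1/(430700404/413727) = 413727/430700404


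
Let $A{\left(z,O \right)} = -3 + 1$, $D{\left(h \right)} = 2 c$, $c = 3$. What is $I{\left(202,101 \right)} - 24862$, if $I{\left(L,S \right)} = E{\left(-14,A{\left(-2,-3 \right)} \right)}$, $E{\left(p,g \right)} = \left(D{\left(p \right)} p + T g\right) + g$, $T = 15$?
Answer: $-24978$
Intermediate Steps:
$D{\left(h \right)} = 6$ ($D{\left(h \right)} = 2 \cdot 3 = 6$)
$A{\left(z,O \right)} = -2$
$E{\left(p,g \right)} = 6 p + 16 g$ ($E{\left(p,g \right)} = \left(6 p + 15 g\right) + g = 6 p + 16 g$)
$I{\left(L,S \right)} = -116$ ($I{\left(L,S \right)} = 6 \left(-14\right) + 16 \left(-2\right) = -84 - 32 = -116$)
$I{\left(202,101 \right)} - 24862 = -116 - 24862 = -24978$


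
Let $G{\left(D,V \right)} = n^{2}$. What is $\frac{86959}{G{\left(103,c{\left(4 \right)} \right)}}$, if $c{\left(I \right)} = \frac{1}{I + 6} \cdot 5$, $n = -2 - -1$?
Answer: $86959$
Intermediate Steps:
$n = -1$ ($n = -2 + 1 = -1$)
$c{\left(I \right)} = \frac{5}{6 + I}$ ($c{\left(I \right)} = \frac{1}{6 + I} 5 = \frac{5}{6 + I}$)
$G{\left(D,V \right)} = 1$ ($G{\left(D,V \right)} = \left(-1\right)^{2} = 1$)
$\frac{86959}{G{\left(103,c{\left(4 \right)} \right)}} = \frac{86959}{1} = 86959 \cdot 1 = 86959$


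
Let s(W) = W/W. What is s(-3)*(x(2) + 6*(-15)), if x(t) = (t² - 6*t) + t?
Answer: -96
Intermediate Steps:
s(W) = 1
x(t) = t² - 5*t
s(-3)*(x(2) + 6*(-15)) = 1*(2*(-5 + 2) + 6*(-15)) = 1*(2*(-3) - 90) = 1*(-6 - 90) = 1*(-96) = -96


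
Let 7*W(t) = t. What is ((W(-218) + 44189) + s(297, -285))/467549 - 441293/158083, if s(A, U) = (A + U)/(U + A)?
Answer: -1395417353703/517380839969 ≈ -2.6971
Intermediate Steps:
W(t) = t/7
s(A, U) = 1 (s(A, U) = (A + U)/(A + U) = 1)
((W(-218) + 44189) + s(297, -285))/467549 - 441293/158083 = (((1/7)*(-218) + 44189) + 1)/467549 - 441293/158083 = ((-218/7 + 44189) + 1)*(1/467549) - 441293*1/158083 = (309105/7 + 1)*(1/467549) - 441293/158083 = (309112/7)*(1/467549) - 441293/158083 = 309112/3272843 - 441293/158083 = -1395417353703/517380839969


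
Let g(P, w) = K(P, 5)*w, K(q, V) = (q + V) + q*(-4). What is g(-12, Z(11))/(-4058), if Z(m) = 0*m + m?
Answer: -451/4058 ≈ -0.11114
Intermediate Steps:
K(q, V) = V - 3*q (K(q, V) = (V + q) - 4*q = V - 3*q)
Z(m) = m (Z(m) = 0 + m = m)
g(P, w) = w*(5 - 3*P) (g(P, w) = (5 - 3*P)*w = w*(5 - 3*P))
g(-12, Z(11))/(-4058) = (11*(5 - 3*(-12)))/(-4058) = (11*(5 + 36))*(-1/4058) = (11*41)*(-1/4058) = 451*(-1/4058) = -451/4058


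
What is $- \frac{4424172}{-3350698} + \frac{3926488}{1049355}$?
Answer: $\frac{8899501248842}{1758035849895} \approx 5.0622$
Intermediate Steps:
$- \frac{4424172}{-3350698} + \frac{3926488}{1049355} = \left(-4424172\right) \left(- \frac{1}{3350698}\right) + 3926488 \cdot \frac{1}{1049355} = \frac{2212086}{1675349} + \frac{3926488}{1049355} = \frac{8899501248842}{1758035849895}$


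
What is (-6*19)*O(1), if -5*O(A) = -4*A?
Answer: -456/5 ≈ -91.200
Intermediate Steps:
O(A) = 4*A/5 (O(A) = -(-4)*A/5 = 4*A/5)
(-6*19)*O(1) = (-6*19)*((⅘)*1) = -114*⅘ = -456/5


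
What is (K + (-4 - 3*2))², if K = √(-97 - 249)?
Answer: (10 - I*√346)² ≈ -246.0 - 372.02*I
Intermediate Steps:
K = I*√346 (K = √(-346) = I*√346 ≈ 18.601*I)
(K + (-4 - 3*2))² = (I*√346 + (-4 - 3*2))² = (I*√346 + (-4 - 6))² = (I*√346 - 10)² = (-10 + I*√346)²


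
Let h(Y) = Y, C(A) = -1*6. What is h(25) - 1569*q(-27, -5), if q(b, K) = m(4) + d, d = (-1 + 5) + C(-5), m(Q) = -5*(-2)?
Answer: -12527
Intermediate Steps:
C(A) = -6
m(Q) = 10
d = -2 (d = (-1 + 5) - 6 = 4 - 6 = -2)
q(b, K) = 8 (q(b, K) = 10 - 2 = 8)
h(25) - 1569*q(-27, -5) = 25 - 1569*8 = 25 - 12552 = -12527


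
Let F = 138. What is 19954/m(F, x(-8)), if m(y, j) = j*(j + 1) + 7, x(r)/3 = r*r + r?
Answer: 19954/28399 ≈ 0.70263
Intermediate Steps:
x(r) = 3*r + 3*r**2 (x(r) = 3*(r*r + r) = 3*(r**2 + r) = 3*(r + r**2) = 3*r + 3*r**2)
m(y, j) = 7 + j*(1 + j) (m(y, j) = j*(1 + j) + 7 = 7 + j*(1 + j))
19954/m(F, x(-8)) = 19954/(7 + 3*(-8)*(1 - 8) + (3*(-8)*(1 - 8))**2) = 19954/(7 + 3*(-8)*(-7) + (3*(-8)*(-7))**2) = 19954/(7 + 168 + 168**2) = 19954/(7 + 168 + 28224) = 19954/28399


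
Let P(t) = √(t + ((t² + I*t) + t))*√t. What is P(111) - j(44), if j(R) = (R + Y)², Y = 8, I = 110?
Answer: -2704 + 111*√223 ≈ -1046.4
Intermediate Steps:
j(R) = (8 + R)² (j(R) = (R + 8)² = (8 + R)²)
P(t) = √t*√(t² + 112*t) (P(t) = √(t + ((t² + 110*t) + t))*√t = √(t + (t² + 111*t))*√t = √(t² + 112*t)*√t = √t*√(t² + 112*t))
P(111) - j(44) = √111*√(111*(112 + 111)) - (8 + 44)² = √111*√(111*223) - 1*52² = √111*√24753 - 1*2704 = 111*√223 - 2704 = -2704 + 111*√223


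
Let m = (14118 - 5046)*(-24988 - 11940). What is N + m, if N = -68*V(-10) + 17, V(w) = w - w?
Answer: -335010799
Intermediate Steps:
V(w) = 0
N = 17 (N = -68*0 + 17 = 0 + 17 = 17)
m = -335010816 (m = 9072*(-36928) = -335010816)
N + m = 17 - 335010816 = -335010799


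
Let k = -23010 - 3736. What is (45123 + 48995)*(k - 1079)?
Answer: -2618833350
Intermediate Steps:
k = -26746
(45123 + 48995)*(k - 1079) = (45123 + 48995)*(-26746 - 1079) = 94118*(-27825) = -2618833350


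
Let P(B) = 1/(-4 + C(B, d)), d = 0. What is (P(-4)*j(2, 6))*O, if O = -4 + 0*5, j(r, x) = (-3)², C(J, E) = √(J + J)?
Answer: 6 + 3*I*√2 ≈ 6.0 + 4.2426*I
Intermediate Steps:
C(J, E) = √2*√J (C(J, E) = √(2*J) = √2*√J)
j(r, x) = 9
P(B) = 1/(-4 + √2*√B)
O = -4 (O = -4 + 0 = -4)
(P(-4)*j(2, 6))*O = (9/(-4 + √2*√(-4)))*(-4) = (9/(-4 + √2*(2*I)))*(-4) = (9/(-4 + 2*I*√2))*(-4) = -36/(-4 + 2*I*√2)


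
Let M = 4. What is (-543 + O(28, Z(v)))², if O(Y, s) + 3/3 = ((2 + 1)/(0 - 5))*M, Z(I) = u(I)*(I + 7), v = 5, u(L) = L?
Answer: 7463824/25 ≈ 2.9855e+5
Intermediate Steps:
Z(I) = I*(7 + I) (Z(I) = I*(I + 7) = I*(7 + I))
O(Y, s) = -17/5 (O(Y, s) = -1 + ((2 + 1)/(0 - 5))*4 = -1 + (3/(-5))*4 = -1 + (3*(-⅕))*4 = -1 - ⅗*4 = -1 - 12/5 = -17/5)
(-543 + O(28, Z(v)))² = (-543 - 17/5)² = (-2732/5)² = 7463824/25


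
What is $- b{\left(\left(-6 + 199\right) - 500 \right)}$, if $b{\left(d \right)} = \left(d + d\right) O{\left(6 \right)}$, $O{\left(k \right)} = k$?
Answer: $3684$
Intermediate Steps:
$b{\left(d \right)} = 12 d$ ($b{\left(d \right)} = \left(d + d\right) 6 = 2 d 6 = 12 d$)
$- b{\left(\left(-6 + 199\right) - 500 \right)} = - 12 \left(\left(-6 + 199\right) - 500\right) = - 12 \left(193 - 500\right) = - 12 \left(-307\right) = \left(-1\right) \left(-3684\right) = 3684$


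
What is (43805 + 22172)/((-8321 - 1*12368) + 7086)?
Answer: -65977/13603 ≈ -4.8502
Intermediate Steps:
(43805 + 22172)/((-8321 - 1*12368) + 7086) = 65977/((-8321 - 12368) + 7086) = 65977/(-20689 + 7086) = 65977/(-13603) = 65977*(-1/13603) = -65977/13603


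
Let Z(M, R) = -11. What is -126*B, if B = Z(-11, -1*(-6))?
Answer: 1386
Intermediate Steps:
B = -11
-126*B = -126*(-11) = 1386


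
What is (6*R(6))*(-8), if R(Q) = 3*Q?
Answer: -864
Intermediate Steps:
(6*R(6))*(-8) = (6*(3*6))*(-8) = (6*18)*(-8) = 108*(-8) = -864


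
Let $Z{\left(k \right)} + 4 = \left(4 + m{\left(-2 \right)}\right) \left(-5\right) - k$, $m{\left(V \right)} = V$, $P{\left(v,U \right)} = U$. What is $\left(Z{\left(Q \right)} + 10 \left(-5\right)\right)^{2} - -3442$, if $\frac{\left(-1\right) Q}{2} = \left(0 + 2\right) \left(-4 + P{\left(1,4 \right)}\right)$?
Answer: $7538$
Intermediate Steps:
$Q = 0$ ($Q = - 2 \left(0 + 2\right) \left(-4 + 4\right) = - 2 \cdot 2 \cdot 0 = \left(-2\right) 0 = 0$)
$Z{\left(k \right)} = -14 - k$ ($Z{\left(k \right)} = -4 - \left(k - \left(4 - 2\right) \left(-5\right)\right) = -4 - \left(10 + k\right) = -14 - k$)
$\left(Z{\left(Q \right)} + 10 \left(-5\right)\right)^{2} - -3442 = \left(\left(-14 - 0\right) + 10 \left(-5\right)\right)^{2} - -3442 = \left(\left(-14 + 0\right) - 50\right)^{2} + 3442 = \left(-14 - 50\right)^{2} + 3442 = \left(-64\right)^{2} + 3442 = 4096 + 3442 = 7538$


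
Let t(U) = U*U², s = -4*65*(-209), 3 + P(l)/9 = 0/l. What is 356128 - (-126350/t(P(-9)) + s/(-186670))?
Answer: 11895200925980/33402051 ≈ 3.5612e+5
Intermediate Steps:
P(l) = -27 (P(l) = -27 + 9*(0/l) = -27 + 9*0 = -27 + 0 = -27)
s = 54340 (s = -260*(-209) = 54340)
t(U) = U³
356128 - (-126350/t(P(-9)) + s/(-186670)) = 356128 - (-126350/((-27)³) + 54340/(-186670)) = 356128 - (-126350/(-19683) + 54340*(-1/186670)) = 356128 - (-126350*(-1/19683) - 494/1697) = 356128 - (126350/19683 - 494/1697) = 356128 - 1*204692548/33402051 = 356128 - 204692548/33402051 = 11895200925980/33402051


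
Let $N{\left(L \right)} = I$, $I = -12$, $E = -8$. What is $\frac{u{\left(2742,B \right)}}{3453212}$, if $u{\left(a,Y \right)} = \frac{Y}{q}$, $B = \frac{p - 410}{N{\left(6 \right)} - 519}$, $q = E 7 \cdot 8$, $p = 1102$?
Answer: $\frac{173}{205369424064} \approx 8.4238 \cdot 10^{-10}$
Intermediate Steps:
$q = -448$ ($q = \left(-8\right) 7 \cdot 8 = \left(-56\right) 8 = -448$)
$N{\left(L \right)} = -12$
$B = - \frac{692}{531}$ ($B = \frac{1102 - 410}{-12 - 519} = \frac{692}{-531} = 692 \left(- \frac{1}{531}\right) = - \frac{692}{531} \approx -1.3032$)
$u{\left(a,Y \right)} = - \frac{Y}{448}$ ($u{\left(a,Y \right)} = \frac{Y}{-448} = Y \left(- \frac{1}{448}\right) = - \frac{Y}{448}$)
$\frac{u{\left(2742,B \right)}}{3453212} = \frac{\left(- \frac{1}{448}\right) \left(- \frac{692}{531}\right)}{3453212} = \frac{173}{59472} \cdot \frac{1}{3453212} = \frac{173}{205369424064}$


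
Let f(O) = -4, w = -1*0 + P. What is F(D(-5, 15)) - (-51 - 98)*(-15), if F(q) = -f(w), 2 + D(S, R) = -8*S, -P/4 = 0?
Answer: -2231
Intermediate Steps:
P = 0 (P = -4*0 = 0)
w = 0 (w = -1*0 + 0 = 0 + 0 = 0)
D(S, R) = -2 - 8*S
F(q) = 4 (F(q) = -1*(-4) = 4)
F(D(-5, 15)) - (-51 - 98)*(-15) = 4 - (-51 - 98)*(-15) = 4 - (-149)*(-15) = 4 - 1*2235 = 4 - 2235 = -2231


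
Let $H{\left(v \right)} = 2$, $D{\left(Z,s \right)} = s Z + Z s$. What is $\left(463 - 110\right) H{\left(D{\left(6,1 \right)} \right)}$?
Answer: $706$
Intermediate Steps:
$D{\left(Z,s \right)} = 2 Z s$ ($D{\left(Z,s \right)} = Z s + Z s = 2 Z s$)
$\left(463 - 110\right) H{\left(D{\left(6,1 \right)} \right)} = \left(463 - 110\right) 2 = 353 \cdot 2 = 706$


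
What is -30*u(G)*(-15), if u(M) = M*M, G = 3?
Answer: 4050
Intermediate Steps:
u(M) = M**2
-30*u(G)*(-15) = -30*3**2*(-15) = -30*9*(-15) = -270*(-15) = 4050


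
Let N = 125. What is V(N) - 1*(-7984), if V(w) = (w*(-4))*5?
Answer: 5484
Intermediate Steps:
V(w) = -20*w (V(w) = -4*w*5 = -20*w)
V(N) - 1*(-7984) = -20*125 - 1*(-7984) = -2500 + 7984 = 5484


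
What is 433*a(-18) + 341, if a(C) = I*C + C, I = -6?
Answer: 39311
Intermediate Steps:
a(C) = -5*C (a(C) = -6*C + C = -5*C)
433*a(-18) + 341 = 433*(-5*(-18)) + 341 = 433*90 + 341 = 38970 + 341 = 39311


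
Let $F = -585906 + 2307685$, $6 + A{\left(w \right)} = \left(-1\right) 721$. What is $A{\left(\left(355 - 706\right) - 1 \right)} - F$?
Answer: $-1722506$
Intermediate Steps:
$A{\left(w \right)} = -727$ ($A{\left(w \right)} = -6 - 721 = -727$)
$F = 1721779$
$A{\left(\left(355 - 706\right) - 1 \right)} - F = -727 - 1721779 = -1722506$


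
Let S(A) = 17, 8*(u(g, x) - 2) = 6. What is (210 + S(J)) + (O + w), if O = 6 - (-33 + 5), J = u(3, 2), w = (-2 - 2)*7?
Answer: 233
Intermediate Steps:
w = -28 (w = -4*7 = -28)
u(g, x) = 11/4 (u(g, x) = 2 + (⅛)*6 = 2 + ¾ = 11/4)
J = 11/4 ≈ 2.7500
O = 34 (O = 6 - 1*(-28) = 6 + 28 = 34)
(210 + S(J)) + (O + w) = (210 + 17) + (34 - 28) = 227 + 6 = 233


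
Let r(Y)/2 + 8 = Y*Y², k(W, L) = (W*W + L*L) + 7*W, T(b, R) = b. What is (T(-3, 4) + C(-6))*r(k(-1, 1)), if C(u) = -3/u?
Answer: 665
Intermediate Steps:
k(W, L) = L² + W² + 7*W (k(W, L) = (W² + L²) + 7*W = (L² + W²) + 7*W = L² + W² + 7*W)
r(Y) = -16 + 2*Y³ (r(Y) = -16 + 2*(Y*Y²) = -16 + 2*Y³)
(T(-3, 4) + C(-6))*r(k(-1, 1)) = (-3 - 3/(-6))*(-16 + 2*(1² + (-1)² + 7*(-1))³) = (-3 - 3*(-⅙))*(-16 + 2*(1 + 1 - 7)³) = (-3 + ½)*(-16 + 2*(-5)³) = -5*(-16 + 2*(-125))/2 = -5*(-16 - 250)/2 = -5/2*(-266) = 665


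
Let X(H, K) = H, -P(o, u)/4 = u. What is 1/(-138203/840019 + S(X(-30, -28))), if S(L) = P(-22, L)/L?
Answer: -840019/3498279 ≈ -0.24012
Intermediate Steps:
P(o, u) = -4*u
S(L) = -4 (S(L) = (-4*L)/L = -4)
1/(-138203/840019 + S(X(-30, -28))) = 1/(-138203/840019 - 4) = 1/(-3498279/840019) = -840019/3498279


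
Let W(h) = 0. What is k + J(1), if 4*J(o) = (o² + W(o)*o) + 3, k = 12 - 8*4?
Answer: -19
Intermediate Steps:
k = -20 (k = 12 - 32 = -20)
J(o) = ¾ + o²/4 (J(o) = ((o² + 0*o) + 3)/4 = ((o² + 0) + 3)/4 = (o² + 3)/4 = (3 + o²)/4 = ¾ + o²/4)
k + J(1) = -20 + (¾ + (¼)*1²) = -20 + (¾ + (¼)*1) = -20 + (¾ + ¼) = -20 + 1 = -19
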